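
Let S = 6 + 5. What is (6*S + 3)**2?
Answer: 4761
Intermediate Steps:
S = 11
(6*S + 3)**2 = (6*11 + 3)**2 = (66 + 3)**2 = 69**2 = 4761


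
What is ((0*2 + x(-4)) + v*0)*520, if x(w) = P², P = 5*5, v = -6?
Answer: 325000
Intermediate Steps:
P = 25
x(w) = 625 (x(w) = 25² = 625)
((0*2 + x(-4)) + v*0)*520 = ((0*2 + 625) - 6*0)*520 = ((0 + 625) + 0)*520 = (625 + 0)*520 = 625*520 = 325000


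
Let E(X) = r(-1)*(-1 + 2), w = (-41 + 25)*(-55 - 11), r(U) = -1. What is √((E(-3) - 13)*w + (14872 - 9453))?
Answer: I*√9365 ≈ 96.773*I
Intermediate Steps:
w = 1056 (w = -16*(-66) = 1056)
E(X) = -1 (E(X) = -(-1 + 2) = -1*1 = -1)
√((E(-3) - 13)*w + (14872 - 9453)) = √((-1 - 13)*1056 + (14872 - 9453)) = √(-14*1056 + 5419) = √(-14784 + 5419) = √(-9365) = I*√9365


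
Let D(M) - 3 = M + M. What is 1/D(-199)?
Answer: -1/395 ≈ -0.0025316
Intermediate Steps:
D(M) = 3 + 2*M (D(M) = 3 + (M + M) = 3 + 2*M)
1/D(-199) = 1/(3 + 2*(-199)) = 1/(3 - 398) = 1/(-395) = -1/395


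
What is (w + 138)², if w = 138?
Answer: 76176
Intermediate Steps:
(w + 138)² = (138 + 138)² = 276² = 76176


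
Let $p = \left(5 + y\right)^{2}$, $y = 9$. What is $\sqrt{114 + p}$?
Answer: $\sqrt{310} \approx 17.607$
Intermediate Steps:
$p = 196$ ($p = \left(5 + 9\right)^{2} = 14^{2} = 196$)
$\sqrt{114 + p} = \sqrt{114 + 196} = \sqrt{310}$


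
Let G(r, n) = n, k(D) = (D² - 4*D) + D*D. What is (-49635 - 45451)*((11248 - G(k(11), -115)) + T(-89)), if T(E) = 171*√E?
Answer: -1080462218 - 16259706*I*√89 ≈ -1.0805e+9 - 1.5339e+8*I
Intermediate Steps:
k(D) = -4*D + 2*D² (k(D) = (D² - 4*D) + D² = -4*D + 2*D²)
(-49635 - 45451)*((11248 - G(k(11), -115)) + T(-89)) = (-49635 - 45451)*((11248 - 1*(-115)) + 171*√(-89)) = -95086*((11248 + 115) + 171*(I*√89)) = -95086*(11363 + 171*I*√89) = -1080462218 - 16259706*I*√89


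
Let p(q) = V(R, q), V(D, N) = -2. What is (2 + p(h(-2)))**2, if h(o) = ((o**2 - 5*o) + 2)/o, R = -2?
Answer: 0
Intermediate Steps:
h(o) = (2 + o**2 - 5*o)/o
p(q) = -2
(2 + p(h(-2)))**2 = (2 - 2)**2 = 0**2 = 0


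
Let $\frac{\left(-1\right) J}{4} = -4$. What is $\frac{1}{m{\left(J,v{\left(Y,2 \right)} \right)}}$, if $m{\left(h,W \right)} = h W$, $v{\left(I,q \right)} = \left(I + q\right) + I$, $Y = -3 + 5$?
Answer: $\frac{1}{96} \approx 0.010417$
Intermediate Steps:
$J = 16$ ($J = \left(-4\right) \left(-4\right) = 16$)
$Y = 2$
$v{\left(I,q \right)} = q + 2 I$
$m{\left(h,W \right)} = W h$
$\frac{1}{m{\left(J,v{\left(Y,2 \right)} \right)}} = \frac{1}{\left(2 + 2 \cdot 2\right) 16} = \frac{1}{\left(2 + 4\right) 16} = \frac{1}{6 \cdot 16} = \frac{1}{96}$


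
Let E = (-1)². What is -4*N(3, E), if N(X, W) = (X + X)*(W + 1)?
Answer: -48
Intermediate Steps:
E = 1
N(X, W) = 2*X*(1 + W) (N(X, W) = (2*X)*(1 + W) = 2*X*(1 + W))
-4*N(3, E) = -8*3*(1 + 1) = -8*3*2 = -4*12 = -48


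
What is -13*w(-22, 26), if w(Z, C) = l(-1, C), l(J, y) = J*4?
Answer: 52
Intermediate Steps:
l(J, y) = 4*J
w(Z, C) = -4 (w(Z, C) = 4*(-1) = -4)
-13*w(-22, 26) = -13*(-4) = 52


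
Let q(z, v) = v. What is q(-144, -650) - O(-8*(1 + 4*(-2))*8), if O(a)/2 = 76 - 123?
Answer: -556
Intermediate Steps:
O(a) = -94 (O(a) = 2*(76 - 123) = 2*(-47) = -94)
q(-144, -650) - O(-8*(1 + 4*(-2))*8) = -650 - 1*(-94) = -650 + 94 = -556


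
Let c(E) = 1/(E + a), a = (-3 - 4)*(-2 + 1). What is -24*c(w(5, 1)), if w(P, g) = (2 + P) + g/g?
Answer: -8/5 ≈ -1.6000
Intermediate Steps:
w(P, g) = 3 + P (w(P, g) = (2 + P) + 1 = 3 + P)
a = 7 (a = -7*(-1) = 7)
c(E) = 1/(7 + E) (c(E) = 1/(E + 7) = 1/(7 + E))
-24*c(w(5, 1)) = -24/(7 + (3 + 5)) = -24/(7 + 8) = -24/15 = -24*1/15 = -8/5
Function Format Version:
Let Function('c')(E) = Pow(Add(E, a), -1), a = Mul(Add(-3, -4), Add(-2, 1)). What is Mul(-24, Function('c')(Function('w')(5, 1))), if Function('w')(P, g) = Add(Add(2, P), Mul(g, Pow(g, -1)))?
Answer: Rational(-8, 5) ≈ -1.6000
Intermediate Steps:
Function('w')(P, g) = Add(3, P) (Function('w')(P, g) = Add(Add(2, P), 1) = Add(3, P))
a = 7 (a = Mul(-7, -1) = 7)
Function('c')(E) = Pow(Add(7, E), -1) (Function('c')(E) = Pow(Add(E, 7), -1) = Pow(Add(7, E), -1))
Mul(-24, Function('c')(Function('w')(5, 1))) = Mul(-24, Pow(Add(7, Add(3, 5)), -1)) = Mul(-24, Pow(Add(7, 8), -1)) = Mul(-24, Pow(15, -1)) = Mul(-24, Rational(1, 15)) = Rational(-8, 5)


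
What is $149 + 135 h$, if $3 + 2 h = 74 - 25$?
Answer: $3254$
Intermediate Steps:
$h = 23$ ($h = - \frac{3}{2} + \frac{74 - 25}{2} = - \frac{3}{2} + \frac{1}{2} \cdot 49 = - \frac{3}{2} + \frac{49}{2} = 23$)
$149 + 135 h = 149 + 135 \cdot 23 = 149 + 3105 = 3254$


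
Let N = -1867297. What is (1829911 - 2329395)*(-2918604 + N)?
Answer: 2390480975084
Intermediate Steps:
(1829911 - 2329395)*(-2918604 + N) = (1829911 - 2329395)*(-2918604 - 1867297) = -499484*(-4785901) = 2390480975084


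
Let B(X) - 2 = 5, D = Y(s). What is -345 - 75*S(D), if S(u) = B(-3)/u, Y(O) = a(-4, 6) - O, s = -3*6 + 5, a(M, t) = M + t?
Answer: -380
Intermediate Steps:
s = -13 (s = -18 + 5 = -13)
Y(O) = 2 - O (Y(O) = (-4 + 6) - O = 2 - O)
D = 15 (D = 2 - 1*(-13) = 2 + 13 = 15)
B(X) = 7 (B(X) = 2 + 5 = 7)
S(u) = 7/u
-345 - 75*S(D) = -345 - 525/15 = -345 - 75*7/15 = -345 - 35 = -380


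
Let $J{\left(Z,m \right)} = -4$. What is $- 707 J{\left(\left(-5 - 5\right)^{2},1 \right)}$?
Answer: $2828$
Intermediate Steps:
$- 707 J{\left(\left(-5 - 5\right)^{2},1 \right)} = \left(-707\right) \left(-4\right) = 2828$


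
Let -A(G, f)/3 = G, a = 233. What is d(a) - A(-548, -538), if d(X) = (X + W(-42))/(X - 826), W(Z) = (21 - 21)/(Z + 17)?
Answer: -975125/593 ≈ -1644.4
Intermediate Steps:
W(Z) = 0 (W(Z) = 0/(17 + Z) = 0)
d(X) = X/(-826 + X) (d(X) = (X + 0)/(X - 826) = X/(-826 + X))
A(G, f) = -3*G
d(a) - A(-548, -538) = 233/(-826 + 233) - (-3)*(-548) = 233/(-593) - 1*1644 = 233*(-1/593) - 1644 = -233/593 - 1644 = -975125/593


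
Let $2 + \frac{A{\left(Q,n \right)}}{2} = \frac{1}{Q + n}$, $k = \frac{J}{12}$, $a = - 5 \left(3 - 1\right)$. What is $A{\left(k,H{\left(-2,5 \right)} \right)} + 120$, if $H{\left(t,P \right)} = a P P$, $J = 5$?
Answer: $\frac{347396}{2995} \approx 115.99$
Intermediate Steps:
$a = -10$ ($a = \left(-5\right) 2 = -10$)
$k = \frac{5}{12} \approx 0.41667$
$H{\left(t,P \right)} = - 10 P^{2}$ ($H{\left(t,P \right)} = - 10 P P = - 10 P^{2}$)
$A{\left(Q,n \right)} = -4 + \frac{2}{Q + n}$
$A{\left(k,H{\left(-2,5 \right)} \right)} + 120 = \frac{2 \left(1 - \frac{5}{6} - 2 \left(- 10 \cdot 5^{2}\right)\right)}{\frac{5}{12} - 10 \cdot 5^{2}} + 120 = \frac{2 \left(1 - \frac{5}{6} - 2 \left(\left(-10\right) 25\right)\right)}{\frac{5}{12} - 250} + 120 = \frac{2 \left(1 - \frac{5}{6} - -500\right)}{\frac{5}{12} - 250} + 120 = \frac{2 \left(1 - \frac{5}{6} + 500\right)}{- \frac{2995}{12}} + 120 = 2 \left(- \frac{12}{2995}\right) \frac{3001}{6} + 120 = - \frac{12004}{2995} + 120 = \frac{347396}{2995}$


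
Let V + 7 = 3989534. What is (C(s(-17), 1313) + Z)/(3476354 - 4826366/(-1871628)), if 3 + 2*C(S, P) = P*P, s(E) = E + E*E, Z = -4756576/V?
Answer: 3218170479611883510/12978821615250134653 ≈ 0.24796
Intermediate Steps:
V = 3989527 (V = -7 + 3989534 = 3989527)
Z = -4756576/3989527 ≈ -1.1923
s(E) = E + E²
C(S, P) = -3/2 + P²/2 (C(S, P) = -3/2 + (P*P)/2 = -3/2 + P²/2)
(C(s(-17), 1313) + Z)/(3476354 - 4826366/(-1871628)) = ((-3/2 + (½)*1313²) - 4756576/3989527)/(3476354 - 4826366/(-1871628)) = ((-3/2 + (½)*1723969) - 4756576/3989527)/(3476354 - 4826366*(-1/1871628)) = ((-3/2 + 1723969/2) - 4756576/3989527)/(3476354 + 2413183/935814) = (861983 - 4756576/3989527)/(3253223155339/935814) = (3438899695465/3989527)*(935814/3253223155339) = 3218170479611883510/12978821615250134653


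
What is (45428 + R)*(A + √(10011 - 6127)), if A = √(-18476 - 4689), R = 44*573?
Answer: 141280*√971 + 70640*I*√23165 ≈ 4.4024e+6 + 1.0751e+7*I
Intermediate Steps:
R = 25212
A = I*√23165 (A = √(-23165) = I*√23165 ≈ 152.2*I)
(45428 + R)*(A + √(10011 - 6127)) = (45428 + 25212)*(I*√23165 + √(10011 - 6127)) = 70640*(I*√23165 + √3884) = 70640*(I*√23165 + 2*√971) = 70640*(2*√971 + I*√23165) = 141280*√971 + 70640*I*√23165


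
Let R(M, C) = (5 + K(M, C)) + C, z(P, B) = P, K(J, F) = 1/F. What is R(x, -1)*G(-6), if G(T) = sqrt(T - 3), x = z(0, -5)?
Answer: 9*I ≈ 9.0*I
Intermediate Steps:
x = 0
G(T) = sqrt(-3 + T)
R(M, C) = 5 + C + 1/C (R(M, C) = (5 + 1/C) + C = 5 + C + 1/C)
R(x, -1)*G(-6) = (5 - 1 + 1/(-1))*sqrt(-3 - 6) = (5 - 1 - 1)*sqrt(-9) = 3*(3*I) = 9*I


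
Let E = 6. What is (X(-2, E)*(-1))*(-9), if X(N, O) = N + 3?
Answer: 9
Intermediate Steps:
X(N, O) = 3 + N
(X(-2, E)*(-1))*(-9) = ((3 - 2)*(-1))*(-9) = (1*(-1))*(-9) = -1*(-9) = 9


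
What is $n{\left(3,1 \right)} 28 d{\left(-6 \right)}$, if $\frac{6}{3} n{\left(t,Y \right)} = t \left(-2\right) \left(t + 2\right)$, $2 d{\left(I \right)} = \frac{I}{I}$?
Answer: $-210$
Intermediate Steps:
$d{\left(I \right)} = \frac{1}{2}$ ($d{\left(I \right)} = \frac{I \frac{1}{I}}{2} = \frac{1}{2} \cdot 1 = \frac{1}{2}$)
$n{\left(t,Y \right)} = - t \left(2 + t\right)$ ($n{\left(t,Y \right)} = \frac{t \left(-2\right) \left(t + 2\right)}{2} = \frac{- 2 t \left(2 + t\right)}{2} = \frac{\left(-2\right) t \left(2 + t\right)}{2} = - t \left(2 + t\right)$)
$n{\left(3,1 \right)} 28 d{\left(-6 \right)} = \left(-1\right) 3 \left(2 + 3\right) 28 \cdot \frac{1}{2} = \left(-1\right) 3 \cdot 5 \cdot 28 \cdot \frac{1}{2} = \left(-15\right) 28 \cdot \frac{1}{2} = \left(-420\right) \frac{1}{2} = -210$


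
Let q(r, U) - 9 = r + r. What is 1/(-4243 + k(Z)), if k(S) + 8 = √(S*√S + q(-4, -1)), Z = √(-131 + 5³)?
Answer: 1/(-4251 + √(1 + 6^(¾)*I^(3/2))) ≈ -0.00023529 - 8.68e-8*I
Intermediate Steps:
Z = I*√6 (Z = √(-131 + 125) = √(-6) = I*√6 ≈ 2.4495*I)
q(r, U) = 9 + 2*r (q(r, U) = 9 + (r + r) = 9 + 2*r)
k(S) = -8 + √(1 + S^(3/2)) (k(S) = -8 + √(S*√S + (9 + 2*(-4))) = -8 + √(S^(3/2) + (9 - 8)) = -8 + √(S^(3/2) + 1) = -8 + √(1 + S^(3/2)))
1/(-4243 + k(Z)) = 1/(-4243 + (-8 + √(1 + (I*√6)^(3/2)))) = 1/(-4243 + (-8 + √(1 + 6^(¾)*I^(3/2)))) = 1/(-4251 + √(1 + 6^(¾)*I^(3/2)))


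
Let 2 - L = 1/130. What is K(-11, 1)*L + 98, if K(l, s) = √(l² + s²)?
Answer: 98 + 259*√122/130 ≈ 120.01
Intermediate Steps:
L = 259/130 (L = 2 - 1/130 = 259/130 ≈ 1.9923)
K(-11, 1)*L + 98 = √((-11)² + 1²)*(259/130) + 98 = √(121 + 1)*(259/130) + 98 = √122*(259/130) + 98 = 259*√122/130 + 98 = 98 + 259*√122/130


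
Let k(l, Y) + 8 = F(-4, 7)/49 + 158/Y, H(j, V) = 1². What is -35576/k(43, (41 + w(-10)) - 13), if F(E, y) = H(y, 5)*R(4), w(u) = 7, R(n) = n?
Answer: 4358060/417 ≈ 10451.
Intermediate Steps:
H(j, V) = 1
F(E, y) = 4 (F(E, y) = 1*4 = 4)
k(l, Y) = -388/49 + 158/Y (k(l, Y) = -8 + (4/49 + 158/Y) = -388/49 + 158/Y)
-35576/k(43, (41 + w(-10)) - 13) = -35576/(-388/49 + 158/((41 + 7) - 13)) = -35576/(-388/49 + 158/(48 - 13)) = -35576/(-388/49 + 158/35) = -35576/(-834/245) = -35576*(-245/834) = 4358060/417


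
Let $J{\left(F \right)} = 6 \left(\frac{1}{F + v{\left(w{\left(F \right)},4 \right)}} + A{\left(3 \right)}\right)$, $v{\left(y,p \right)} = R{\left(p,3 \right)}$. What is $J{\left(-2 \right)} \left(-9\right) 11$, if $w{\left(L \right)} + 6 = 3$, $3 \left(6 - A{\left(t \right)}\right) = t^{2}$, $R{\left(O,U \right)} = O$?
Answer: $-2079$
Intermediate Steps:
$A{\left(t \right)} = 6 - \frac{t^{2}}{3}$
$w{\left(L \right)} = -3$ ($w{\left(L \right)} = -6 + 3 = -3$)
$v{\left(y,p \right)} = p$
$J{\left(F \right)} = 18 + \frac{6}{4 + F}$ ($J{\left(F \right)} = 6 \left(\frac{1}{F + 4} + \left(6 - \frac{3^{2}}{3}\right)\right) = 6 \left(\frac{1}{4 + F} + \left(6 - 3\right)\right) = 6 \left(\frac{1}{4 + F} + 3\right) = 6 \left(3 + \frac{1}{4 + F}\right) = 18 + \frac{6}{4 + F}$)
$J{\left(-2 \right)} \left(-9\right) 11 = \frac{6 \left(13 + 3 \left(-2\right)\right)}{4 - 2} \left(-9\right) 11 = \frac{6 \left(13 - 6\right)}{2} \left(-9\right) 11 = 6 \cdot \frac{1}{2} \cdot 7 \left(-9\right) 11 = 21 \left(-9\right) 11 = \left(-189\right) 11 = -2079$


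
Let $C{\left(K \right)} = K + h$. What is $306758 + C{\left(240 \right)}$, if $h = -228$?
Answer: $306770$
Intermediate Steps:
$C{\left(K \right)} = -228 + K$ ($C{\left(K \right)} = K - 228 = -228 + K$)
$306758 + C{\left(240 \right)} = 306758 + \left(-228 + 240\right) = 306758 + 12 = 306770$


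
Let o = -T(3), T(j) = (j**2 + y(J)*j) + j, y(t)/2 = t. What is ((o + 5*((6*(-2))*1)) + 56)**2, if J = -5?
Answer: 196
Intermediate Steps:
y(t) = 2*t
T(j) = j**2 - 9*j (T(j) = (j**2 + (2*(-5))*j) + j = (j**2 - 10*j) + j = j**2 - 9*j)
o = 18 (o = -3*(-9 + 3) = -3*(-6) = -1*(-18) = 18)
((o + 5*((6*(-2))*1)) + 56)**2 = ((18 + 5*((6*(-2))*1)) + 56)**2 = ((18 + 5*(-12*1)) + 56)**2 = ((18 + 5*(-12)) + 56)**2 = ((18 - 60) + 56)**2 = (-42 + 56)**2 = 14**2 = 196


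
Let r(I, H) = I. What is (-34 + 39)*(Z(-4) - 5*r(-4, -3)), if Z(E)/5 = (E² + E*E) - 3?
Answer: 825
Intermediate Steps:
Z(E) = -15 + 10*E² (Z(E) = 5*((E² + E*E) - 3) = 5*((E² + E²) - 3) = 5*(2*E² - 3) = 5*(-3 + 2*E²) = -15 + 10*E²)
(-34 + 39)*(Z(-4) - 5*r(-4, -3)) = (-34 + 39)*((-15 + 10*(-4)²) - 5*(-4)) = 5*((-15 + 10*16) + 20) = 5*((-15 + 160) + 20) = 5*(145 + 20) = 5*165 = 825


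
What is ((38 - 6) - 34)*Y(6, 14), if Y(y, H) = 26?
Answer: -52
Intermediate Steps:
((38 - 6) - 34)*Y(6, 14) = ((38 - 6) - 34)*26 = (32 - 34)*26 = -2*26 = -52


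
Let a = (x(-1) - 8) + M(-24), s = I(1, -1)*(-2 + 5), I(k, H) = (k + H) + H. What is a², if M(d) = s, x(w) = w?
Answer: 144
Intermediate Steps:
I(k, H) = k + 2*H (I(k, H) = (H + k) + H = k + 2*H)
s = -3 (s = (1 + 2*(-1))*(-2 + 5) = (1 - 2)*3 = -1*3 = -3)
M(d) = -3
a = -12 (a = (-1 - 8) - 3 = -9 - 3 = -12)
a² = (-12)² = 144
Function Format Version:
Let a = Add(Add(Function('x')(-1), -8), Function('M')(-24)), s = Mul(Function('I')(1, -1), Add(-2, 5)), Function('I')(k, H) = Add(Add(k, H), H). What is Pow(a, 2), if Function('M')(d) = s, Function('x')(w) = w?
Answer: 144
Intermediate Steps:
Function('I')(k, H) = Add(k, Mul(2, H)) (Function('I')(k, H) = Add(Add(H, k), H) = Add(k, Mul(2, H)))
s = -3 (s = Mul(Add(1, Mul(2, -1)), Add(-2, 5)) = Mul(Add(1, -2), 3) = Mul(-1, 3) = -3)
Function('M')(d) = -3
a = -12 (a = Add(Add(-1, -8), -3) = Add(-9, -3) = -12)
Pow(a, 2) = Pow(-12, 2) = 144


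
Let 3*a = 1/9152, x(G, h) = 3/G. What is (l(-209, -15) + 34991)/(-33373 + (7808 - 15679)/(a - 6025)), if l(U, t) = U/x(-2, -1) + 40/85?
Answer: -296382515038729/281541706398201 ≈ -1.0527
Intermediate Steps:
a = 1/27456 (a = (⅓)/9152 = (⅓)*(1/9152) = 1/27456 ≈ 3.6422e-5)
l(U, t) = 8/17 - 2*U/3 (l(U, t) = U/((3/(-2))) + 40/85 = U/((3*(-½))) + 40*(1/85) = U/(-3/2) + 8/17 = U*(-⅔) + 8/17 = -2*U/3 + 8/17 = 8/17 - 2*U/3)
(l(-209, -15) + 34991)/(-33373 + (7808 - 15679)/(a - 6025)) = ((8/17 - ⅔*(-209)) + 34991)/(-33373 + (7808 - 15679)/(1/27456 - 6025)) = ((8/17 + 418/3) + 34991)/(-33373 - 7871/(-165422399/27456)) = (7130/51 + 34991)/(-33373 - 7871*(-27456/165422399)) = 1791671/(51*(-33373 + 216106176/165422399)) = 1791671/(51*(-5520425615651/165422399)) = (1791671/51)*(-165422399/5520425615651) = -296382515038729/281541706398201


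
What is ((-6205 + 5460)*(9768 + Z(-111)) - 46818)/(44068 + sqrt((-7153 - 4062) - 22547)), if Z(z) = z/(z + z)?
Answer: -161384738917/971011193 + 14648701*I*sqrt(33762)/3884044772 ≈ -166.2 + 0.69299*I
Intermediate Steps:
Z(z) = 1/2 (Z(z) = z/((2*z)) = z*(1/(2*z)) = 1/2)
((-6205 + 5460)*(9768 + Z(-111)) - 46818)/(44068 + sqrt((-7153 - 4062) - 22547)) = ((-6205 + 5460)*(9768 + 1/2) - 46818)/(44068 + sqrt((-7153 - 4062) - 22547)) = (-745*19537/2 - 46818)/(44068 + sqrt(-11215 - 22547)) = (-14555065/2 - 46818)/(44068 + sqrt(-33762)) = -14648701/(2*(44068 + I*sqrt(33762)))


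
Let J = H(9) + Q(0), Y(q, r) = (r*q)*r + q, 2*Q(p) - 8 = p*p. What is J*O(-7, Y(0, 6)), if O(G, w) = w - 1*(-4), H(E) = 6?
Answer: 40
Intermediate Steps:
Q(p) = 4 + p²/2 (Q(p) = 4 + (p*p)/2 = 4 + p²/2)
Y(q, r) = q + q*r² (Y(q, r) = (q*r)*r + q = q*r² + q = q + q*r²)
O(G, w) = 4 + w (O(G, w) = w + 4 = 4 + w)
J = 10 (J = 6 + (4 + (½)*0²) = 6 + (4 + (½)*0) = 6 + (4 + 0) = 6 + 4 = 10)
J*O(-7, Y(0, 6)) = 10*(4 + 0*(1 + 6²)) = 10*(4 + 0*(1 + 36)) = 10*(4 + 0*37) = 10*(4 + 0) = 10*4 = 40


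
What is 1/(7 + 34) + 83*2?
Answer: 6807/41 ≈ 166.02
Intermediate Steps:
1/(7 + 34) + 83*2 = 1/41 + 166 = 6807/41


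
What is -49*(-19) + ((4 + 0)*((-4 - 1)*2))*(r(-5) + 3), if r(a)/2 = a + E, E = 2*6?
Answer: 251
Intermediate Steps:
E = 12
r(a) = 24 + 2*a (r(a) = 2*(a + 12) = 2*(12 + a) = 24 + 2*a)
-49*(-19) + ((4 + 0)*((-4 - 1)*2))*(r(-5) + 3) = -49*(-19) + ((4 + 0)*((-4 - 1)*2))*((24 + 2*(-5)) + 3) = 931 + (4*(-5*2))*((24 - 10) + 3) = 931 + (4*(-10))*(14 + 3) = 931 - 40*17 = 931 - 680 = 251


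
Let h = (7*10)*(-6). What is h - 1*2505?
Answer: -2925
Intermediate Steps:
h = -420 (h = 70*(-6) = -420)
h - 1*2505 = -420 - 1*2505 = -420 - 2505 = -2925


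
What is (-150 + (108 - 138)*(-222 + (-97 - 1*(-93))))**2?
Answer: 43956900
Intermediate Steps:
(-150 + (108 - 138)*(-222 + (-97 - 1*(-93))))**2 = (-150 - 30*(-222 + (-97 + 93)))**2 = (-150 - 30*(-222 - 4))**2 = (-150 - 30*(-226))**2 = (-150 + 6780)**2 = 6630**2 = 43956900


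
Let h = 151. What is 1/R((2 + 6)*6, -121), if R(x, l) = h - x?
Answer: 1/103 ≈ 0.0097087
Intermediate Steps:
R(x, l) = 151 - x
1/R((2 + 6)*6, -121) = 1/(151 - (2 + 6)*6) = 1/(151 - 8*6) = 1/(151 - 1*48) = 1/(151 - 48) = 1/103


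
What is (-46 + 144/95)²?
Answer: 17859076/9025 ≈ 1978.8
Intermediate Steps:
(-46 + 144/95)² = (-4226/95)² = 17859076/9025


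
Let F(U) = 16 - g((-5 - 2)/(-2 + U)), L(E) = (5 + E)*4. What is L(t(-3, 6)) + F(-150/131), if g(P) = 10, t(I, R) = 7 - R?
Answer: 30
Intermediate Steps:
L(E) = 20 + 4*E
F(U) = 6 (F(U) = 16 - 1*10 = 16 - 10 = 6)
L(t(-3, 6)) + F(-150/131) = (20 + 4*(7 - 1*6)) + 6 = (20 + 4*(7 - 6)) + 6 = (20 + 4*1) + 6 = (20 + 4) + 6 = 24 + 6 = 30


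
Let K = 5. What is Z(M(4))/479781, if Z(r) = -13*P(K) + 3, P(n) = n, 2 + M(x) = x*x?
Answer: -62/479781 ≈ -0.00012923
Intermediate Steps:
M(x) = -2 + x**2 (M(x) = -2 + x*x = -2 + x**2)
Z(r) = -62 (Z(r) = -13*5 + 3 = -65 + 3 = -62)
Z(M(4))/479781 = -62/479781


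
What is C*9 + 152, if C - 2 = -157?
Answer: -1243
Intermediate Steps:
C = -155 (C = 2 - 157 = -155)
C*9 + 152 = -155*9 + 152 = -1395 + 152 = -1243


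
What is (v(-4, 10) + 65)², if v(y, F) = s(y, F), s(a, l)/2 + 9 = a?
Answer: 1521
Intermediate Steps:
s(a, l) = -18 + 2*a
v(y, F) = -18 + 2*y
(v(-4, 10) + 65)² = ((-18 + 2*(-4)) + 65)² = ((-18 - 8) + 65)² = (-26 + 65)² = 39² = 1521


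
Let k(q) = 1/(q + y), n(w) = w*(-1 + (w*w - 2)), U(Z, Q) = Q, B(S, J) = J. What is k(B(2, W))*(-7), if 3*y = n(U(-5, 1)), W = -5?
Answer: 21/17 ≈ 1.2353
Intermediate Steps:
n(w) = w*(-3 + w**2) (n(w) = w*(-1 + (w**2 - 2)) = w*(-1 + (-2 + w**2)) = w*(-3 + w**2))
y = -2/3 (y = (1*(-3 + 1**2))/3 = (1*(-3 + 1))/3 = (1*(-2))/3 = (1/3)*(-2) = -2/3 ≈ -0.66667)
k(q) = 1/(-2/3 + q) (k(q) = 1/(q - 2/3) = 1/(-2/3 + q))
k(B(2, W))*(-7) = (3/(-2 + 3*(-5)))*(-7) = (3/(-2 - 15))*(-7) = (3/(-17))*(-7) = (3*(-1/17))*(-7) = -3/17*(-7) = 21/17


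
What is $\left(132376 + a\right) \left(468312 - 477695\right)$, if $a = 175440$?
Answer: $-2888237528$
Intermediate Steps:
$\left(132376 + a\right) \left(468312 - 477695\right) = \left(132376 + 175440\right) \left(468312 - 477695\right) = 307816 \left(-9383\right) = -2888237528$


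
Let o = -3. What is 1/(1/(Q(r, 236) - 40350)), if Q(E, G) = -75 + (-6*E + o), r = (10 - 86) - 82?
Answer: -39480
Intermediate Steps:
r = -158 (r = -76 - 82 = -158)
Q(E, G) = -78 - 6*E (Q(E, G) = -75 + (-6*E - 3) = -75 + (-3 - 6*E) = -78 - 6*E)
1/(1/(Q(r, 236) - 40350)) = 1/(1/((-78 - 6*(-158)) - 40350)) = 1/(1/((-78 + 948) - 40350)) = 1/(1/(870 - 40350)) = 1/(1/(-39480)) = 1/(-1/39480) = -39480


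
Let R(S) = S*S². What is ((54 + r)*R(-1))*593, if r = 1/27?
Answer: -865187/27 ≈ -32044.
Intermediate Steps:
r = 1/27 ≈ 0.037037
R(S) = S³
((54 + r)*R(-1))*593 = ((54 + 1/27)*(-1)³)*593 = ((1459/27)*(-1))*593 = -1459/27*593 = -865187/27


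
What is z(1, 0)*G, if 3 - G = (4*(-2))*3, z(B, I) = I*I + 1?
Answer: 27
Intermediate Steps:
z(B, I) = 1 + I**2 (z(B, I) = I**2 + 1 = 1 + I**2)
G = 27 (G = 3 - 4*(-2)*3 = 3 - (-8)*3 = 3 - 1*(-24) = 3 + 24 = 27)
z(1, 0)*G = (1 + 0**2)*27 = (1 + 0)*27 = 1*27 = 27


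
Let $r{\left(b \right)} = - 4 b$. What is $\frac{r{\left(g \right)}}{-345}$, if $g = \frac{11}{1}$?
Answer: $\frac{44}{345} \approx 0.12754$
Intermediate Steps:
$g = 11$ ($g = 11 \cdot 1 = 11$)
$\frac{r{\left(g \right)}}{-345} = \frac{\left(-4\right) 11}{-345} = \left(-44\right) \left(- \frac{1}{345}\right) = \frac{44}{345}$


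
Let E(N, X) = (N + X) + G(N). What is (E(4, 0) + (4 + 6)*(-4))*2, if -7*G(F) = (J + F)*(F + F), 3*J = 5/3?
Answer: -5192/63 ≈ -82.413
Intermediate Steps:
J = 5/9 (J = (5/3)/3 = (5*(⅓))/3 = (⅓)*(5/3) = 5/9 ≈ 0.55556)
G(F) = -2*F*(5/9 + F)/7 (G(F) = -(5/9 + F)*(F + F)/7 = -(5/9 + F)*2*F/7 = -2*F*(5/9 + F)/7)
E(N, X) = N + X - 2*N*(5 + 9*N)/63 (E(N, X) = (N + X) - 2*N*(5 + 9*N)/63 = N + X - 2*N*(5 + 9*N)/63)
(E(4, 0) + (4 + 6)*(-4))*2 = ((0 - 2/7*4² + (53/63)*4) + (4 + 6)*(-4))*2 = ((0 - 2/7*16 + 212/63) + 10*(-4))*2 = ((0 - 32/7 + 212/63) - 40)*2 = (-76/63 - 40)*2 = -2596/63*2 = -5192/63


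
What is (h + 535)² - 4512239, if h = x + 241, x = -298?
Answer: -4283755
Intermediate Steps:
h = -57 (h = -298 + 241 = -57)
(h + 535)² - 4512239 = (-57 + 535)² - 4512239 = 478² - 4512239 = 228484 - 4512239 = -4283755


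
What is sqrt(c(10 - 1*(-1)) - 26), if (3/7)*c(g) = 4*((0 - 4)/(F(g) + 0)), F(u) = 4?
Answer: I*sqrt(318)/3 ≈ 5.9442*I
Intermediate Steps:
c(g) = -28/3 (c(g) = 7*(4*((0 - 4)/(4 + 0)))/3 = 7*(4*(-4/4))/3 = 7*(4*(-4*1/4))/3 = 7*(4*(-1))/3 = (7/3)*(-4) = -28/3)
sqrt(c(10 - 1*(-1)) - 26) = sqrt(-28/3 - 26) = sqrt(-106/3) = I*sqrt(318)/3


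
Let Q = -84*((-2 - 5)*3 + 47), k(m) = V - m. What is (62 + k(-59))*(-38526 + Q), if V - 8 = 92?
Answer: -8996910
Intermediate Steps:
V = 100 (V = 8 + 92 = 100)
k(m) = 100 - m
Q = -2184 (Q = -84*(-7*3 + 47) = -84*(-21 + 47) = -84*26 = -2184)
(62 + k(-59))*(-38526 + Q) = (62 + (100 - 1*(-59)))*(-38526 - 2184) = (62 + (100 + 59))*(-40710) = (62 + 159)*(-40710) = 221*(-40710) = -8996910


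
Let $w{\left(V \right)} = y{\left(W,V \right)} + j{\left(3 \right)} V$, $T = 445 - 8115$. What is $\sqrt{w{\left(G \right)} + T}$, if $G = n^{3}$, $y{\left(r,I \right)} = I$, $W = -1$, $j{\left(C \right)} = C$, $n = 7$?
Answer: $i \sqrt{6298} \approx 79.36 i$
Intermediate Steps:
$T = -7670$ ($T = 445 - 8115 = -7670$)
$G = 343$ ($G = 7^{3} = 343$)
$w{\left(V \right)} = 4 V$ ($w{\left(V \right)} = V + 3 V = 4 V$)
$\sqrt{w{\left(G \right)} + T} = \sqrt{4 \cdot 343 - 7670} = \sqrt{1372 - 7670} = \sqrt{-6298} = i \sqrt{6298}$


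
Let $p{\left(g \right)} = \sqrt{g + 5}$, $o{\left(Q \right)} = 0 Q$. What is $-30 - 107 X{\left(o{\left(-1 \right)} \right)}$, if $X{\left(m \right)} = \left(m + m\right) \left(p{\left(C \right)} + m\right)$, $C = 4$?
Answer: $-30$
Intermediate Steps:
$o{\left(Q \right)} = 0$
$p{\left(g \right)} = \sqrt{5 + g}$
$X{\left(m \right)} = 2 m \left(3 + m\right)$ ($X{\left(m \right)} = \left(m + m\right) \left(\sqrt{5 + 4} + m\right) = 2 m \left(\sqrt{9} + m\right) = 2 m \left(3 + m\right)$)
$-30 - 107 X{\left(o{\left(-1 \right)} \right)} = -30 - 107 \cdot 2 \cdot 0 \left(3 + 0\right) = -30 - 107 \cdot 2 \cdot 0 \cdot 3 = -30 - 0 = -30 + 0 = -30$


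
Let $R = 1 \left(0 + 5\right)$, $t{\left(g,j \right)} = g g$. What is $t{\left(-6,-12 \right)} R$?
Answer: $180$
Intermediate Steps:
$t{\left(g,j \right)} = g^{2}$
$R = 5$ ($R = 1 \cdot 5 = 5$)
$t{\left(-6,-12 \right)} R = \left(-6\right)^{2} \cdot 5 = 36 \cdot 5 = 180$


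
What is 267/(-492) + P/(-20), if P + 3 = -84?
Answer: 1561/410 ≈ 3.8073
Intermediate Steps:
P = -87 (P = -3 - 84 = -87)
267/(-492) + P/(-20) = 267/(-492) - 87/(-20) = 267*(-1/492) - 87*(-1/20) = -89/164 + 87/20 = 1561/410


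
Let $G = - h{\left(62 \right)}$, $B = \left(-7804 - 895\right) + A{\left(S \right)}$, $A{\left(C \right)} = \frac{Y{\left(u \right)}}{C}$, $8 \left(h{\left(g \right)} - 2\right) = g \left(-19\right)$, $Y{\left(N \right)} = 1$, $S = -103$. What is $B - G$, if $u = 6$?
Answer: $- \frac{3643835}{412} \approx -8844.3$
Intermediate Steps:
$h{\left(g \right)} = 2 - \frac{19 g}{8}$ ($h{\left(g \right)} = 2 + \frac{g \left(-19\right)}{8} = 2 + \frac{\left(-19\right) g}{8} = 2 - \frac{19 g}{8}$)
$A{\left(C \right)} = \frac{1}{C}$ ($A{\left(C \right)} = 1 \frac{1}{C} = \frac{1}{C}$)
$B = - \frac{895998}{103}$ ($B = \left(-7804 - 895\right) + \frac{1}{-103} = \left(-7804 - 895\right) - \frac{1}{103} = -8699 - \frac{1}{103} = - \frac{895998}{103} \approx -8699.0$)
$G = \frac{581}{4}$ ($G = - (2 - \frac{589}{4}) = \left(-1\right) \left(- \frac{581}{4}\right) = \frac{581}{4} \approx 145.25$)
$B - G = - \frac{895998}{103} - \frac{581}{4} = - \frac{3643835}{412}$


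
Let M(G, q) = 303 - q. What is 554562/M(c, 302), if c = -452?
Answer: 554562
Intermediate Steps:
554562/M(c, 302) = 554562/(303 - 1*302) = 554562/(303 - 302) = 554562/1 = 554562*1 = 554562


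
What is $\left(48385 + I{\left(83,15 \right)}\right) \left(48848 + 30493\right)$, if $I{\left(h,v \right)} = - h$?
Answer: $3832328982$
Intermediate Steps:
$\left(48385 + I{\left(83,15 \right)}\right) \left(48848 + 30493\right) = \left(48385 - 83\right) \left(48848 + 30493\right) = \left(48385 - 83\right) 79341 = 48302 \cdot 79341 = 3832328982$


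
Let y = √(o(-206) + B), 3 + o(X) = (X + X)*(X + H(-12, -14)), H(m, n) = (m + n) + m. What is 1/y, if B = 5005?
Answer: √105530/105530 ≈ 0.0030783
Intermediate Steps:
H(m, n) = n + 2*m
o(X) = -3 + 2*X*(-38 + X) (o(X) = -3 + (X + X)*(X + (-14 + 2*(-12))) = -3 + (2*X)*(X + (-14 - 24)) = -3 + (2*X)*(X - 38) = -3 + (2*X)*(-38 + X) = -3 + 2*X*(-38 + X))
y = √105530 (y = √((-3 - 76*(-206) + 2*(-206)²) + 5005) = √((-3 + 15656 + 2*42436) + 5005) = √((-3 + 15656 + 84872) + 5005) = √(100525 + 5005) = √105530 ≈ 324.85)
1/y = 1/(√105530) = √105530/105530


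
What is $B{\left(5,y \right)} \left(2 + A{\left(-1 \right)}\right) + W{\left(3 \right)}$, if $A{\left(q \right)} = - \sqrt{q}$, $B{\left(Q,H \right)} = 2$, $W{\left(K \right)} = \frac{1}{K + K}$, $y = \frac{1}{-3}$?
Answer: $\frac{25}{6} - 2 i \approx 4.1667 - 2.0 i$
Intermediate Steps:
$y = - \frac{1}{3} \approx -0.33333$
$W{\left(K \right)} = \frac{1}{2 K}$
$B{\left(5,y \right)} \left(2 + A{\left(-1 \right)}\right) + W{\left(3 \right)} = 2 \left(2 - \sqrt{-1}\right) + \frac{1}{2 \cdot 3} = 2 \left(2 - i\right) + \frac{1}{2} \cdot \frac{1}{3} = \left(4 - 2 i\right) + \frac{1}{6} = \frac{25}{6} - 2 i$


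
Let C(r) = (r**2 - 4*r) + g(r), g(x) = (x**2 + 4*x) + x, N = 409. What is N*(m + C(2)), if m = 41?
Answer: 20859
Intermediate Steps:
g(x) = x**2 + 5*x
C(r) = r**2 - 4*r + r*(5 + r) (C(r) = (r**2 - 4*r) + r*(5 + r) = r**2 - 4*r + r*(5 + r))
N*(m + C(2)) = 409*(41 + 2*(1 + 2*2)) = 409*(41 + 2*(1 + 4)) = 409*(41 + 2*5) = 409*(41 + 10) = 409*51 = 20859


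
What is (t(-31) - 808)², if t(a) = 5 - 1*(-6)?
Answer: 635209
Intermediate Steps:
t(a) = 11 (t(a) = 5 + 6 = 11)
(t(-31) - 808)² = (11 - 808)² = (-797)² = 635209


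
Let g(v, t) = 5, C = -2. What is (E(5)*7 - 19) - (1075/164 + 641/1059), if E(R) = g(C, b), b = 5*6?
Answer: 1535267/173676 ≈ 8.8398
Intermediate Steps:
b = 30
E(R) = 5
(E(5)*7 - 19) - (1075/164 + 641/1059) = (5*7 - 19) - (1075/164 + 641/1059) = (35 - 19) - (1075*(1/164) + 641*(1/1059)) = 16 - (1075/164 + 641/1059) = 16 - 1*1243549/173676 = 16 - 1243549/173676 = 1535267/173676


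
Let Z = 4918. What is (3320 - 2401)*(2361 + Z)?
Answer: 6689401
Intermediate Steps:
(3320 - 2401)*(2361 + Z) = (3320 - 2401)*(2361 + 4918) = 919*7279 = 6689401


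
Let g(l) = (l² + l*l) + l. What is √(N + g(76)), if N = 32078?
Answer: 41*√26 ≈ 209.06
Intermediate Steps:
g(l) = l + 2*l² (g(l) = (l² + l²) + l = 2*l² + l = l + 2*l²)
√(N + g(76)) = √(32078 + 76*(1 + 2*76)) = √(32078 + 76*(1 + 152)) = √(32078 + 76*153) = √(32078 + 11628) = √43706 = 41*√26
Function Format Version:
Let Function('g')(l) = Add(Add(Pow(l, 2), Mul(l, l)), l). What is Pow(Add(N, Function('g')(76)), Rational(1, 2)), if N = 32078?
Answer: Mul(41, Pow(26, Rational(1, 2))) ≈ 209.06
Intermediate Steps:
Function('g')(l) = Add(l, Mul(2, Pow(l, 2))) (Function('g')(l) = Add(Add(Pow(l, 2), Pow(l, 2)), l) = Add(Mul(2, Pow(l, 2)), l) = Add(l, Mul(2, Pow(l, 2))))
Pow(Add(N, Function('g')(76)), Rational(1, 2)) = Pow(Add(32078, Mul(76, Add(1, Mul(2, 76)))), Rational(1, 2)) = Pow(Add(32078, Mul(76, Add(1, 152))), Rational(1, 2)) = Pow(Add(32078, Mul(76, 153)), Rational(1, 2)) = Pow(Add(32078, 11628), Rational(1, 2)) = Pow(43706, Rational(1, 2)) = Mul(41, Pow(26, Rational(1, 2)))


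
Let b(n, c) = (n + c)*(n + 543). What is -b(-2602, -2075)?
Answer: -9629943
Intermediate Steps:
b(n, c) = (543 + n)*(c + n) (b(n, c) = (c + n)*(543 + n) = (543 + n)*(c + n))
-b(-2602, -2075) = -((-2602)² + 543*(-2075) + 543*(-2602) - 2075*(-2602)) = -(6770404 - 1126725 - 1412886 + 5399150) = -1*9629943 = -9629943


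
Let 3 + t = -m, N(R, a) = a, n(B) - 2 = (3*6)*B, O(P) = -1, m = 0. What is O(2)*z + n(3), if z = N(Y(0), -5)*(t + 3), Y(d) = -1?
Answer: 56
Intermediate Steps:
n(B) = 2 + 18*B (n(B) = 2 + (3*6)*B = 2 + 18*B)
t = -3 (t = -3 - 1*0 = -3 + 0 = -3)
z = 0 (z = -5*(-3 + 3) = -5*0 = 0)
O(2)*z + n(3) = -1*0 + (2 + 18*3) = 0 + (2 + 54) = 0 + 56 = 56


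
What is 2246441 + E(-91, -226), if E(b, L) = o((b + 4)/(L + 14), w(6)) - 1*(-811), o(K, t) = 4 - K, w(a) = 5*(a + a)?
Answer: 476418185/212 ≈ 2.2473e+6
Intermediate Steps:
w(a) = 10*a (w(a) = 5*(2*a) = 10*a)
E(b, L) = 815 - (4 + b)/(14 + L) (E(b, L) = (4 - (b + 4)/(L + 14)) - 1*(-811) = (4 - (4 + b)/(14 + L)) + 811 = 815 - (4 + b)/(14 + L))
2246441 + E(-91, -226) = 2246441 + (11406 - 1*(-91) + 815*(-226))/(14 - 226) = 2246441 + (11406 + 91 - 184190)/(-212) = 2246441 - 1/212*(-172693) = 2246441 + 172693/212 = 476418185/212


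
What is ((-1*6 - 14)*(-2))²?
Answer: 1600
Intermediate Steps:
((-1*6 - 14)*(-2))² = ((-6 - 14)*(-2))² = (-20*(-2))² = 40² = 1600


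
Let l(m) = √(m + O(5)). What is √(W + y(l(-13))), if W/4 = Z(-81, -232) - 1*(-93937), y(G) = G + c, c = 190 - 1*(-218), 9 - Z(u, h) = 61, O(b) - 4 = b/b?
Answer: √(375948 + 2*I*√2) ≈ 613.15 + 0.002*I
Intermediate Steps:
O(b) = 5 (O(b) = 4 + b/b = 4 + 1 = 5)
Z(u, h) = -52 (Z(u, h) = 9 - 1*61 = 9 - 61 = -52)
l(m) = √(5 + m) (l(m) = √(m + 5) = √(5 + m))
c = 408 (c = 190 + 218 = 408)
y(G) = 408 + G (y(G) = G + 408 = 408 + G)
W = 375540 (W = 4*(-52 - 1*(-93937)) = 4*(-52 + 93937) = 4*93885 = 375540)
√(W + y(l(-13))) = √(375540 + (408 + √(5 - 13))) = √(375540 + (408 + √(-8))) = √(375540 + (408 + 2*I*√2)) = √(375948 + 2*I*√2)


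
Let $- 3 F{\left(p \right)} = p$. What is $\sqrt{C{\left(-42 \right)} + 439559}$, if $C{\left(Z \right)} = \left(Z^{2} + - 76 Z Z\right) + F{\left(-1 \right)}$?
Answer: $\frac{11 \sqrt{22854}}{3} \approx 554.31$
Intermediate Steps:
$F{\left(p \right)} = - \frac{p}{3}$
$C{\left(Z \right)} = \frac{1}{3} - 75 Z^{2}$ ($C{\left(Z \right)} = \left(Z^{2} + - 76 Z Z\right) - - \frac{1}{3} = \left(Z^{2} - 76 Z^{2}\right) + \frac{1}{3} = - 75 Z^{2} + \frac{1}{3} = \frac{1}{3} - 75 Z^{2}$)
$\sqrt{C{\left(-42 \right)} + 439559} = \sqrt{\left(\frac{1}{3} - 75 \left(-42\right)^{2}\right) + 439559} = \sqrt{\left(\frac{1}{3} - 132300\right) + 439559} = \sqrt{- \frac{396899}{3} + 439559} = \sqrt{\frac{921778}{3}} = \frac{11 \sqrt{22854}}{3}$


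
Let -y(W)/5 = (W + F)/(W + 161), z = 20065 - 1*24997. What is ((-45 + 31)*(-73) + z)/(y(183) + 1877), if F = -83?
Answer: -336260/161297 ≈ -2.0847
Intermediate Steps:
z = -4932 (z = 20065 - 24997 = -4932)
y(W) = -5*(-83 + W)/(161 + W) (y(W) = -5*(W - 83)/(W + 161) = -5*(-83 + W)/(161 + W))
((-45 + 31)*(-73) + z)/(y(183) + 1877) = ((-45 + 31)*(-73) - 4932)/(5*(83 - 1*183)/(161 + 183) + 1877) = (-14*(-73) - 4932)/(5*(83 - 183)/344 + 1877) = (1022 - 4932)/(5*(1/344)*(-100) + 1877) = -3910/(-125/86 + 1877) = -3910/161297/86 = -3910*86/161297 = -336260/161297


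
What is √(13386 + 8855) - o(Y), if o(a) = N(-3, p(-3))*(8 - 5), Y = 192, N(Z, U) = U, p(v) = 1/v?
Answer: 1 + √22241 ≈ 150.13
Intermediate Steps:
p(v) = 1/v
o(a) = -1 (o(a) = (8 - 5)/(-3) = -⅓*3 = -1)
√(13386 + 8855) - o(Y) = √(13386 + 8855) - 1*(-1) = √22241 + 1 = 1 + √22241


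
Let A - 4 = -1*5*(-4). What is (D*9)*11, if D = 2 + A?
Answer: 2574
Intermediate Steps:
A = 24 (A = 4 - 1*5*(-4) = 4 - 5*(-4) = 4 + 20 = 24)
D = 26 (D = 2 + 24 = 26)
(D*9)*11 = (26*9)*11 = 234*11 = 2574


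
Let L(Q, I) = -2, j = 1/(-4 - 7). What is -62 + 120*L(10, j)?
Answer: -302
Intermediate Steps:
j = -1/11 (j = 1/(-11) = -1/11 ≈ -0.090909)
-62 + 120*L(10, j) = -62 + 120*(-2) = -62 - 240 = -302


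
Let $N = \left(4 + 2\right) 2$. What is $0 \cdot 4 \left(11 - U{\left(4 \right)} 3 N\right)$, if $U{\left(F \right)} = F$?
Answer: $0$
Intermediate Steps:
$N = 12$ ($N = 6 \cdot 2 = 12$)
$0 \cdot 4 \left(11 - U{\left(4 \right)} 3 N\right) = 0 \cdot 4 \left(11 - 4 \cdot 3 \cdot 12\right) = 0 \left(11 - 12 \cdot 12\right) = 0 \left(11 - 144\right) = 0 \left(-133\right) = 0$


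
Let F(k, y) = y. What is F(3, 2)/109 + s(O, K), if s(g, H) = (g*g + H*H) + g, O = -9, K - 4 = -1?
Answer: 8831/109 ≈ 81.018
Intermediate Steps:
K = 3 (K = 4 - 1 = 3)
s(g, H) = g + H**2 + g**2 (s(g, H) = (g**2 + H**2) + g = (H**2 + g**2) + g = g + H**2 + g**2)
F(3, 2)/109 + s(O, K) = 2/109 + (-9 + 3**2 + (-9)**2) = (1/109)*2 + (-9 + 9 + 81) = 2/109 + 81 = 8831/109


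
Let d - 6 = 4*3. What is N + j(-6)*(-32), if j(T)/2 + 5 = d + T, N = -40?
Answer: -488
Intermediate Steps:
d = 18 (d = 6 + 4*3 = 6 + 12 = 18)
j(T) = 26 + 2*T (j(T) = -10 + 2*(18 + T) = -10 + (36 + 2*T) = 26 + 2*T)
N + j(-6)*(-32) = -40 + (26 + 2*(-6))*(-32) = -40 + (26 - 12)*(-32) = -40 + 14*(-32) = -40 - 448 = -488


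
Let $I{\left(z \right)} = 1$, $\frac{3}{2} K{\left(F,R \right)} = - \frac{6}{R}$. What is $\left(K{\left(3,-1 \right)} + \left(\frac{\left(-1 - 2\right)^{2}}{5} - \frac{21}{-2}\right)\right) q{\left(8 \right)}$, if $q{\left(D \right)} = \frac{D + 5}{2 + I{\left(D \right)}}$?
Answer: $\frac{2119}{30} \approx 70.633$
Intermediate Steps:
$K{\left(F,R \right)} = - \frac{4}{R}$ ($K{\left(F,R \right)} = \frac{2 \left(- \frac{6}{R}\right)}{3} = - \frac{4}{R}$)
$q{\left(D \right)} = \frac{5}{3} + \frac{D}{3}$ ($q{\left(D \right)} = \frac{D + 5}{2 + 1} = \frac{5 + D}{3} = \left(5 + D\right) \frac{1}{3} = \frac{5}{3} + \frac{D}{3}$)
$\left(K{\left(3,-1 \right)} + \left(\frac{\left(-1 - 2\right)^{2}}{5} - \frac{21}{-2}\right)\right) q{\left(8 \right)} = \left(- \frac{4}{-1} + \left(\frac{\left(-1 - 2\right)^{2}}{5} - \frac{21}{-2}\right)\right) \left(\frac{5}{3} + \frac{1}{3} \cdot 8\right) = \left(\left(-4\right) \left(-1\right) + \left(\left(-3\right)^{2} \cdot \frac{1}{5} - - \frac{21}{2}\right)\right) \left(\frac{5}{3} + \frac{8}{3}\right) = \left(4 + \left(9 \cdot \frac{1}{5} + \frac{21}{2}\right)\right) \frac{13}{3} = \left(4 + \left(\frac{9}{5} + \frac{21}{2}\right)\right) \frac{13}{3} = \left(4 + \frac{123}{10}\right) \frac{13}{3} = \frac{163}{10} \cdot \frac{13}{3} = \frac{2119}{30}$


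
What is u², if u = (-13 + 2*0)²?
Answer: 28561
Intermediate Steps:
u = 169 (u = (-13 + 0)² = (-13)² = 169)
u² = 169² = 28561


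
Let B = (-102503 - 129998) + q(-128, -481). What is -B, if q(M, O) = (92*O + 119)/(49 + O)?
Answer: 33465433/144 ≈ 2.3240e+5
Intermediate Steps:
q(M, O) = (119 + 92*O)/(49 + O)
B = -33465433/144 (B = (-102503 - 129998) + (119 + 92*(-481))/(49 - 481) = -232501 + (119 - 44252)/(-432) = -232501 - 1/432*(-44133) = -232501 + 14711/144 = -33465433/144 ≈ -2.3240e+5)
-B = -1*(-33465433/144) = 33465433/144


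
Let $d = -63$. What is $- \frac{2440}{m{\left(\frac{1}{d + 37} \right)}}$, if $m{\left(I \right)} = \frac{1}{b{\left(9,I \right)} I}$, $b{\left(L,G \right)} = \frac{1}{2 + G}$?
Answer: $\frac{2440}{51} \approx 47.843$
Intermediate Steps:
$m{\left(I \right)} = \frac{2 + I}{I}$ ($m{\left(I \right)} = \frac{1}{\frac{1}{2 + I} I} = \frac{2 + I}{I}$)
$- \frac{2440}{m{\left(\frac{1}{d + 37} \right)}} = - \frac{2440}{\frac{1}{\frac{1}{-63 + 37}} \left(2 + \frac{1}{-63 + 37}\right)} = - \frac{2440}{\frac{1}{\frac{1}{-26}} \left(2 + \frac{1}{-26}\right)} = - \frac{2440}{\frac{1}{- \frac{1}{26}} \left(2 - \frac{1}{26}\right)} = - \frac{2440}{\left(-26\right) \frac{51}{26}} = - \frac{2440}{-51} = \left(-2440\right) \left(- \frac{1}{51}\right) = \frac{2440}{51}$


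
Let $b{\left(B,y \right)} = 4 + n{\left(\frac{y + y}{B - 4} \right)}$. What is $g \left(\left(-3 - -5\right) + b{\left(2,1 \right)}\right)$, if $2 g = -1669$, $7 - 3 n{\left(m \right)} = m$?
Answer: $- \frac{21697}{3} \approx -7232.3$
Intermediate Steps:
$n{\left(m \right)} = \frac{7}{3} - \frac{m}{3}$
$b{\left(B,y \right)} = \frac{19}{3} - \frac{2 y}{3 \left(-4 + B\right)}$ ($b{\left(B,y \right)} = 4 + \left(\frac{7}{3} - \frac{\left(y + y\right) \frac{1}{B - 4}}{3}\right) = 4 - \left(- \frac{7}{3} + \frac{2 y \frac{1}{-4 + B}}{3}\right) = 4 - \left(- \frac{7}{3} + \frac{2 y}{3 \left(-4 + B\right)}\right) = \frac{19}{3} - \frac{2 y}{3 \left(-4 + B\right)}$)
$g = - \frac{1669}{2}$ ($g = \frac{1}{2} \left(-1669\right) = - \frac{1669}{2} \approx -834.5$)
$g \left(\left(-3 - -5\right) + b{\left(2,1 \right)}\right) = - \frac{1669 \left(\left(-3 - -5\right) + \frac{-76 - 2 + 19 \cdot 2}{3 \left(-4 + 2\right)}\right)}{2} = - \frac{1669 \left(\left(-3 + 5\right) + \frac{-76 - 2 + 38}{3 \left(-2\right)}\right)}{2} = - \frac{1669 \left(2 + \frac{1}{3} \left(- \frac{1}{2}\right) \left(-40\right)\right)}{2} = - \frac{1669 \left(2 + \frac{20}{3}\right)}{2} = \left(- \frac{1669}{2}\right) \frac{26}{3} = - \frac{21697}{3}$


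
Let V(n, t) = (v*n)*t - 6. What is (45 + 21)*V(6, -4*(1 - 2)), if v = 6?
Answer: 9108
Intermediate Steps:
V(n, t) = -6 + 6*n*t (V(n, t) = (6*n)*t - 6 = 6*n*t - 6 = -6 + 6*n*t)
(45 + 21)*V(6, -4*(1 - 2)) = (45 + 21)*(-6 + 6*6*(-4*(1 - 2))) = 66*(-6 + 6*6*(-4*(-1))) = 66*(-6 + 6*6*4) = 66*(-6 + 144) = 66*138 = 9108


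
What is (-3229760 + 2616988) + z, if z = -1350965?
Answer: -1963737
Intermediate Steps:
(-3229760 + 2616988) + z = (-3229760 + 2616988) - 1350965 = -612772 - 1350965 = -1963737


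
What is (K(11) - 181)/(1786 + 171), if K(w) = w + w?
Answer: -159/1957 ≈ -0.081247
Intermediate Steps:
K(w) = 2*w
(K(11) - 181)/(1786 + 171) = (2*11 - 181)/(1786 + 171) = (22 - 181)/1957 = -159*1/1957 = -159/1957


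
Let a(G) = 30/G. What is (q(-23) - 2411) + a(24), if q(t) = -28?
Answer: -9751/4 ≈ -2437.8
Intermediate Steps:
(q(-23) - 2411) + a(24) = (-28 - 2411) + 30/24 = -2439 + 30*(1/24) = -2439 + 5/4 = -9751/4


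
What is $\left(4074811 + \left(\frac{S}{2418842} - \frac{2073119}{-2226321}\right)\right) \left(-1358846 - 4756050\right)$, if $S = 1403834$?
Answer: $- \frac{67090649183360114007505072}{2692559370141} \approx -2.4917 \cdot 10^{13}$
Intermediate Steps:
$\left(4074811 + \left(\frac{S}{2418842} - \frac{2073119}{-2226321}\right)\right) \left(-1358846 - 4756050\right) = \left(4074811 + \left(\frac{1403834}{2418842} - \frac{2073119}{-2226321}\right)\right) \left(-1358846 - 4756050\right) = \left(4074811 + \left(1403834 \cdot \frac{1}{2418842} - - \frac{2073119}{2226321}\right)\right) \left(-6114896\right) = \left(4074811 + \left(\frac{701917}{1209421} + \frac{2073119}{2226321}\right)\right) \left(-6114896\right) = \left(4074811 + \frac{4069966211456}{2692559370141}\right) \left(-6114896\right) = \frac{10971674609569829807}{2692559370141} \left(-6114896\right) = - \frac{67090649183360114007505072}{2692559370141}$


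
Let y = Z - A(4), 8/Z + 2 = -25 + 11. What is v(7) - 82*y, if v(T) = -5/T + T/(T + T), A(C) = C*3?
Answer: 14347/14 ≈ 1024.8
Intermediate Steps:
A(C) = 3*C
v(T) = ½ - 5/T (v(T) = -5/T + T/((2*T)) = -5/T + T*(1/(2*T)) = -5/T + ½ = ½ - 5/T)
Z = -½ (Z = 8/(-2 + (-25 + 11)) = 8/(-2 - 14) = 8/(-16) = 8*(-1/16) = -½ ≈ -0.50000)
y = -25/2 (y = -½ - 3*4 = -½ - 1*12 = -½ - 12 = -25/2 ≈ -12.500)
v(7) - 82*y = (½)*(-10 + 7)/7 - 82*(-25/2) = (½)*(⅐)*(-3) + 1025 = -3/14 + 1025 = 14347/14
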